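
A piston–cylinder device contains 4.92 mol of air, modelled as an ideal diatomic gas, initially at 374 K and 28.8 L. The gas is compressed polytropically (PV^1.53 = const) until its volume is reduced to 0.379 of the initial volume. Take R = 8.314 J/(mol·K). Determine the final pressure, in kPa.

P₁ = nRT₁/V₁ = 4.92×8.314×374/28.8 = 531 kPa.
Polytropic n=1.53: T₂ = T₁(V₁/V₂)^(n−1) = 374×(2.64)^0.53 = 625 K; P₂ = P₁(V₁/V₂)^n = 2340 kPa.

2340 kPa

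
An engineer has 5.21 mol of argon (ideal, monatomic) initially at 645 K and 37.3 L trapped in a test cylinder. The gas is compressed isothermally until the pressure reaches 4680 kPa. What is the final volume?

P₁ = nRT₁/V₁ = 5.21×8.314×645/37.3 = 749 kPa.
Isothermal: T stays 645 K; PV = const ⇒ V₂ = 5.97 L, P₂ = 4680 kPa.

5.97 L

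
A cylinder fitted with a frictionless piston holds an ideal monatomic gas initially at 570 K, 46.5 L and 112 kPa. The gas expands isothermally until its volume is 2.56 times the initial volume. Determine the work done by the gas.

4900 J

n = P₁V₁/(RT₁) = 112×46.5/(8.314×570) = 1.10 mol.
Isothermal: T stays 570 K; PV = const ⇒ V₂ = 119 L, P₂ = 43.8 kPa.
W = nRT ln(V₂/V₁) = 1.10×8.314×570×ln(2.56) = 4900 J.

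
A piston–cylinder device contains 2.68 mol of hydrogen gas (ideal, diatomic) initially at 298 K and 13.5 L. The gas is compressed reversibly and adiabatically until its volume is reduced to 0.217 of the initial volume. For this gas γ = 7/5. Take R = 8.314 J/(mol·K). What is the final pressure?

P₁ = nRT₁/V₁ = 2.68×8.314×298/13.5 = 492 kPa.
Adiabatic: TV^(γ−1) = const ⇒ T₂ = 298×(4.61)^0.400 = 549 K; PV^γ = const ⇒ P₂ = 4180 kPa.

4180 kPa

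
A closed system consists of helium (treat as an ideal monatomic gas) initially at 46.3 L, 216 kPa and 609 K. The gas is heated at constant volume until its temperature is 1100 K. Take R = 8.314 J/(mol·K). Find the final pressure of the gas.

390 kPa

Isochoric: V stays 46.3 L; P/T = const ⇒ T₂ = 1100 K, P₂ = 390 kPa.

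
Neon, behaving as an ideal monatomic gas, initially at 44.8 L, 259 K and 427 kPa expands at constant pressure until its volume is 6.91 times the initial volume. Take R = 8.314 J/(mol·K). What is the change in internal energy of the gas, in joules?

n = P₁V₁/(RT₁) = 427×44.8/(8.314×259) = 8.88 mol.
Isobaric: P stays 427 kPa; V/T = const ⇒ T₂ = 1790 K, V₂ = 310 L.
For an ideal gas ΔU = nCvΔT with Cv = (3/2)R = 12.5 J/(mol·K).
ΔU = 8.88×12.5×(1790−259) = 170000 J.

170000 J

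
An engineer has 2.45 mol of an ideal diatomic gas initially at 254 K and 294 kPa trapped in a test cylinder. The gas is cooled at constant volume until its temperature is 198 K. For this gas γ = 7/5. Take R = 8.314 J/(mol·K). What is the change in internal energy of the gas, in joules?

-2850 J

V₁ = nRT₁/P₁ = 2.45×8.314×254/294 = 17.6 L.
Isochoric: V stays 17.6 L; P/T = const ⇒ T₂ = 198 K, P₂ = 229 kPa.
For an ideal gas ΔU = nCvΔT with Cv = (5/2)R = 20.8 J/(mol·K).
ΔU = 2.45×20.8×(198−254) = -2850 J.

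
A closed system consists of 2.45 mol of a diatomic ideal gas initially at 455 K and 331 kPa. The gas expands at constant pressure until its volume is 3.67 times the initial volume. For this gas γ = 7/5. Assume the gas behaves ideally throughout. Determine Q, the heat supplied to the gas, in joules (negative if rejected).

V₁ = nRT₁/P₁ = 2.45×8.314×455/331 = 28.0 L.
Isobaric: P stays 331 kPa; V/T = const ⇒ T₂ = 1670 K, V₂ = 103 L.
W = PΔV = 331×(103−28.0) kPa·L = 24700 J.
ΔU = nCvΔT = 2.45×20.8×(1670−455) = 61900 J.
Q = ΔU + W = nCpΔT = 86600 J.

86600 J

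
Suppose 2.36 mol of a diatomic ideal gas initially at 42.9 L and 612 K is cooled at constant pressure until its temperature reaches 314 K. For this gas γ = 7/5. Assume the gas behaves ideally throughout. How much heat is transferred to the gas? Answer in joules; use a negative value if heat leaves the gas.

P₁ = nRT₁/V₁ = 2.36×8.314×612/42.9 = 280 kPa.
Isobaric: P stays 280 kPa; V/T = const ⇒ T₂ = 314 K, V₂ = 22.0 L.
W = PΔV = 280×(22.0−42.9) kPa·L = -5850 J.
ΔU = nCvΔT = 2.36×20.8×(314−612) = -14600 J.
Q = ΔU + W = nCpΔT = -20500 J.

-20500 J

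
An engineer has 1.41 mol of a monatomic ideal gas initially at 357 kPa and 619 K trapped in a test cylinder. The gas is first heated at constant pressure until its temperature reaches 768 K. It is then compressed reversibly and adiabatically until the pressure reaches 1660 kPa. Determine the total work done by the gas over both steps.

V₁ = nRT₁/P₁ = 1.41×8.314×619/357 = 20.3 L.
Step 1 — Isobaric: P stays 357 kPa; V/T = const ⇒ T₂ = 768 K, V₂ = 25.2 L.
W = PΔV = 357×(25.2−20.3) kPa·L = 1750 J.
ΔU = nCvΔT = 1.41×12.5×(768−619) = 2620 J.
Q = ΔU + W = nCpΔT = 4370 J.
State after step 1: P = 357 kPa, V = 25.2 L, T = 768 K.
Step 2 — Adiabatic: T₂/T₁ = (P₂/P₁)^((γ−1)/γ) ⇒ T₂ = 768×(4.65)^0.400 = 1420 K; V₂ = 10.0 L.
ΔU = nCvΔT = 1.41×12.5×(1420−768) = 11500 J.
Q = 0 for an adiabatic process, so W = −ΔU = -11500 J.
Net over both steps: W = -9720 J, Q = 4370 J, ΔU = 14100 J.

-9720 J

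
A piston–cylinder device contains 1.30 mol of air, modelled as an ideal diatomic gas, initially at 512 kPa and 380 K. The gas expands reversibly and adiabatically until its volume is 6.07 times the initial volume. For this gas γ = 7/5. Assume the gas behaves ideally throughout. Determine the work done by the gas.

5280 J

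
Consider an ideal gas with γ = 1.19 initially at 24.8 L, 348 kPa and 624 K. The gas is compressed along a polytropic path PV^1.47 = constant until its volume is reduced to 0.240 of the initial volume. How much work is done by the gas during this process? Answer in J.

n = P₁V₁/(RT₁) = 348×24.8/(8.314×624) = 1.66 mol.
Polytropic n=1.47: T₂ = T₁(V₁/V₂)^(n−1) = 624×(4.17)^0.47 = 1220 K; P₂ = P₁(V₁/V₂)^n = 2840 kPa.
W = (P₁V₁−P₂V₂)/(n−1) = (348×24.8−2840×5.95)/0.47 = -17500 J.

-17500 J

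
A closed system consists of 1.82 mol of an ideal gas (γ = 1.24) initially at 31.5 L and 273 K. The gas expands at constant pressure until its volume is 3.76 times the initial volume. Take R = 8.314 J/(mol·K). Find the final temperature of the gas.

P₁ = nRT₁/V₁ = 1.82×8.314×273/31.5 = 131 kPa.
Isobaric: P stays 131 kPa; V/T = const ⇒ T₂ = 1030 K, V₂ = 118 L.

1030 K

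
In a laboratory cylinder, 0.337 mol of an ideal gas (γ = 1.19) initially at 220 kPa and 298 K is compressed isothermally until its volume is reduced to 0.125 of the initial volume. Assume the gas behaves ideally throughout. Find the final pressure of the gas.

V₁ = nRT₁/P₁ = 0.337×8.314×298/220 = 3.80 L.
Isothermal: T stays 298 K; PV = const ⇒ V₂ = 0.474 L, P₂ = 1760 kPa.

1760 kPa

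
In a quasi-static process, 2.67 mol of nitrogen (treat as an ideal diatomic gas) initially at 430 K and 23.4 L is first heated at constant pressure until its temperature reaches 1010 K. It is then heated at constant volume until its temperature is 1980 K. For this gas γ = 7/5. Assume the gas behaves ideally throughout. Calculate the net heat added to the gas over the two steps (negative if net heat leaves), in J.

98900 J

P₁ = nRT₁/V₁ = 2.67×8.314×430/23.4 = 408 kPa.
Step 1 — Isobaric: P stays 408 kPa; V/T = const ⇒ T₂ = 1010 K, V₂ = 55.0 L.
W = PΔV = 408×(55.0−23.4) kPa·L = 12900 J.
ΔU = nCvΔT = 2.67×20.8×(1010−430) = 32200 J.
Q = ΔU + W = nCpΔT = 45100 J.
State after step 1: P = 408 kPa, V = 55.0 L, T = 1010 K.
Step 2 — Isochoric: V stays 55.0 L; P/T = const ⇒ T₂ = 1980 K, P₂ = 800 kPa.
W = 0 (no volume change).
ΔU = nCvΔT = 2.67×20.8×(1980−1010) = 53800 J.
Q = ΔU = 53800 J.
Net over both steps: W = 12900 J, Q = 98900 J, ΔU = 86000 J.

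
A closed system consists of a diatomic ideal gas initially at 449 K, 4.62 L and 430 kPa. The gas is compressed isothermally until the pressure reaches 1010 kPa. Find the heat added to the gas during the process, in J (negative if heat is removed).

-1700 J

n = P₁V₁/(RT₁) = 430×4.62/(8.314×449) = 0.532 mol.
Isothermal: T stays 449 K; PV = const ⇒ V₂ = 1.97 L, P₂ = 1010 kPa.
ΔU = 0 (ideal gas, T constant).
W = nRT ln(V₂/V₁) = 0.532×8.314×449×ln(0.426) = -1700 J.
Q = ΔU + W = -1700 J.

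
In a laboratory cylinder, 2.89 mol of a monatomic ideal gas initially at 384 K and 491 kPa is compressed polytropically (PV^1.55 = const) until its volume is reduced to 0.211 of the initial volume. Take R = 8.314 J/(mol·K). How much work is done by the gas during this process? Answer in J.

V₁ = nRT₁/P₁ = 2.89×8.314×384/491 = 18.8 L.
Polytropic n=1.55: T₂ = T₁(V₁/V₂)^(n−1) = 384×(4.74)^0.55 = 904 K; P₂ = P₁(V₁/V₂)^n = 5480 kPa.
W = (P₁V₁−P₂V₂)/(n−1) = (491×18.8−5480×3.96)/0.55 = -22700 J.

-22700 J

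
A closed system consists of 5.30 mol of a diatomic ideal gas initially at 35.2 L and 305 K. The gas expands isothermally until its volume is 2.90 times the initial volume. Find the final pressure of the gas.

P₁ = nRT₁/V₁ = 5.30×8.314×305/35.2 = 382 kPa.
Isothermal: T stays 305 K; PV = const ⇒ V₂ = 102 L, P₂ = 132 kPa.

132 kPa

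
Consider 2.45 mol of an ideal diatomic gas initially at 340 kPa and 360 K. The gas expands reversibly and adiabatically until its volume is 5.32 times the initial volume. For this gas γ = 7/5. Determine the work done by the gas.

V₁ = nRT₁/P₁ = 2.45×8.314×360/340 = 21.6 L.
Adiabatic: TV^(γ−1) = const ⇒ T₂ = 360×(0.188)^0.400 = 184 K; PV^γ = const ⇒ P₂ = 32.7 kPa.
ΔU = nCvΔT = 2.45×20.8×(184−360) = -8940 J.
Q = 0 for an adiabatic process, so W = −ΔU = 8940 J.

8940 J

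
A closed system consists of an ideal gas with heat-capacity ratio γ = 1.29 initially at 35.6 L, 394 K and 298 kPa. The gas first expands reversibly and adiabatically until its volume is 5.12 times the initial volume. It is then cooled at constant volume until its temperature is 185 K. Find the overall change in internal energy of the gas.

n = P₁V₁/(RT₁) = 298×35.6/(8.314×394) = 3.24 mol.
Step 1 — Adiabatic: TV^(γ−1) = const ⇒ T₂ = 394×(0.195)^0.290 = 245 K; PV^γ = const ⇒ P₂ = 36.2 kPa.
ΔU = nCvΔT = 3.24×28.7×(245−394) = -13800 J.
Q = 0 for an adiabatic process, so W = −ΔU = 13800 J.
State after step 1: P = 36.2 kPa, V = 182 L, T = 245 K.
Step 2 — Isochoric: V stays 182 L; P/T = const ⇒ T₂ = 185 K, P₂ = 27.3 kPa.
W = 0 (no volume change).
ΔU = nCvΔT = 3.24×28.7×(185−245) = -5600 J.
Q = ΔU = -5600 J.
Net over both steps: W = 13800 J, Q = -5600 J, ΔU = -19400 J.

-19400 J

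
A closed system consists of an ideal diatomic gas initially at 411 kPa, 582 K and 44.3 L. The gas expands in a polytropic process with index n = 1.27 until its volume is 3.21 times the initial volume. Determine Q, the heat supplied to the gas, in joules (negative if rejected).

5920 J

n = P₁V₁/(RT₁) = 411×44.3/(8.314×582) = 3.76 mol.
Polytropic n=1.27: T₂ = T₁(V₁/V₂)^(n−1) = 582×(0.312)^0.27 = 425 K; P₂ = P₁(V₁/V₂)^n = 93.5 kPa.
W = (P₁V₁−P₂V₂)/(n−1) = (411×44.3−93.5×142)/0.27 = 18200 J.
ΔU = nCvΔT = 3.76×20.8×(425−582) = -12300 J.
Q = ΔU + W = 5920 J.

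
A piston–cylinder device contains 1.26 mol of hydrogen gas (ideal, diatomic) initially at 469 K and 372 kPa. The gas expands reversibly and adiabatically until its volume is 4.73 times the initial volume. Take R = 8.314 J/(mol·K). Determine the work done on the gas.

V₁ = nRT₁/P₁ = 1.26×8.314×469/372 = 13.2 L.
Adiabatic: TV^(γ−1) = const ⇒ T₂ = 469×(0.211)^0.400 = 252 K; PV^γ = const ⇒ P₂ = 42.2 kPa.
ΔU = nCvΔT = 1.26×20.8×(252−469) = -5690 J.
Q = 0 for an adiabatic process, so W = −ΔU = 5690 J.
Work done on the gas = −W_by = -5690 J.

-5690 J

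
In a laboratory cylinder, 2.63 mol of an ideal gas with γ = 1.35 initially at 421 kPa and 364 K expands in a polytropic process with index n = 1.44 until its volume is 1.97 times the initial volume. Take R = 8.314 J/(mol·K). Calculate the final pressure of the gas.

159 kPa

V₁ = nRT₁/P₁ = 2.63×8.314×364/421 = 18.9 L.
Polytropic n=1.44: T₂ = T₁(V₁/V₂)^(n−1) = 364×(0.508)^0.44 = 270 K; P₂ = P₁(V₁/V₂)^n = 159 kPa.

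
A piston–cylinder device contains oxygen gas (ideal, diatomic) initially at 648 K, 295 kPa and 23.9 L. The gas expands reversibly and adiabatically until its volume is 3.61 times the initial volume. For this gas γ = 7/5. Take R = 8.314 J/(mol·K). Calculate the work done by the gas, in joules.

n = P₁V₁/(RT₁) = 295×23.9/(8.314×648) = 1.31 mol.
Adiabatic: TV^(γ−1) = const ⇒ T₂ = 648×(0.277)^0.400 = 388 K; PV^γ = const ⇒ P₂ = 48.9 kPa.
ΔU = nCvΔT = 1.31×20.8×(388−648) = -7080 J.
Q = 0 for an adiabatic process, so W = −ΔU = 7080 J.

7080 J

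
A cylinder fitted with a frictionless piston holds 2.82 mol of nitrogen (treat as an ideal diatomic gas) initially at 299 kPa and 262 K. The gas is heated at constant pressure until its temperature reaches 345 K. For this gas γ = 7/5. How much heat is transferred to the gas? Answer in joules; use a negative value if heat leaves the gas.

V₁ = nRT₁/P₁ = 2.82×8.314×262/299 = 20.5 L.
Isobaric: P stays 299 kPa; V/T = const ⇒ T₂ = 345 K, V₂ = 27.1 L.
W = PΔV = 299×(27.1−20.5) kPa·L = 1950 J.
ΔU = nCvΔT = 2.82×20.8×(345−262) = 4860 J.
Q = ΔU + W = nCpΔT = 6810 J.

6810 J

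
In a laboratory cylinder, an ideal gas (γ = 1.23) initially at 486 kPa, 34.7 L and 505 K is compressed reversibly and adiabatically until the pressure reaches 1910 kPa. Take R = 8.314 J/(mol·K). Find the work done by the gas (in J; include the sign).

-21400 J

n = P₁V₁/(RT₁) = 486×34.7/(8.314×505) = 4.02 mol.
Adiabatic: T₂/T₁ = (P₂/P₁)^((γ−1)/γ) ⇒ T₂ = 505×(3.93)^0.187 = 652 K; V₂ = 11.4 L.
ΔU = nCvΔT = 4.02×36.1×(652−505) = 21400 J.
Q = 0 for an adiabatic process, so W = −ΔU = -21400 J.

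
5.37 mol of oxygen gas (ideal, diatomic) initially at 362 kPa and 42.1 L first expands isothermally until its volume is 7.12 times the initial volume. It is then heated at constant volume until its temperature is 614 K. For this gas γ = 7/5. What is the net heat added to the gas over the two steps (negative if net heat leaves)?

T₁ = P₁V₁/(nR) = 362×42.1/(5.37×8.314) = 341 K.
Step 1 — Isothermal: T stays 341 K; PV = const ⇒ V₂ = 300 L, P₂ = 50.8 kPa.
ΔU = 0 (ideal gas, T constant).
W = nRT ln(V₂/V₁) = 5.37×8.314×341×ln(7.12) = 29900 J.
Q = ΔU + W = 29900 J.
State after step 1: P = 50.8 kPa, V = 300 L, T = 341 K.
Step 2 — Isochoric: V stays 300 L; P/T = const ⇒ T₂ = 614 K, P₂ = 91.5 kPa.
W = 0 (no volume change).
ΔU = nCvΔT = 5.37×20.8×(614−341) = 30400 J.
Q = ΔU = 30400 J.
Net over both steps: W = 29900 J, Q = 60300 J, ΔU = 30400 J.

60300 J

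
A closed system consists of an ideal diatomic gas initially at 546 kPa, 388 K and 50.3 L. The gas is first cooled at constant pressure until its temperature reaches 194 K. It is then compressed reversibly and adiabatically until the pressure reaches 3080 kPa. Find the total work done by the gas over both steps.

-35700 J

n = P₁V₁/(RT₁) = 546×50.3/(8.314×388) = 8.51 mol.
Step 1 — Isobaric: P stays 546 kPa; V/T = const ⇒ T₂ = 194 K, V₂ = 25.1 L.
W = PΔV = 546×(25.1−50.3) kPa·L = -13700 J.
ΔU = nCvΔT = 8.51×20.8×(194−388) = -34300 J.
Q = ΔU + W = nCpΔT = -48100 J.
State after step 1: P = 546 kPa, V = 25.1 L, T = 194 K.
Step 2 — Adiabatic: T₂/T₁ = (P₂/P₁)^((γ−1)/γ) ⇒ T₂ = 194×(5.64)^0.286 = 318 K; V₂ = 7.31 L.
ΔU = nCvΔT = 8.51×20.8×(318−194) = 21900 J.
Q = 0 for an adiabatic process, so W = −ΔU = -21900 J.
Net over both steps: W = -35700 J, Q = -48100 J, ΔU = -12400 J.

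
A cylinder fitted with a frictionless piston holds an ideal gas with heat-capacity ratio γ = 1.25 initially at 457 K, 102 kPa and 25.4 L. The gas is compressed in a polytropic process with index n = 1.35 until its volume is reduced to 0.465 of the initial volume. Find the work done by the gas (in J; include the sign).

-2280 J

n = P₁V₁/(RT₁) = 102×25.4/(8.314×457) = 0.682 mol.
Polytropic n=1.35: T₂ = T₁(V₁/V₂)^(n−1) = 457×(2.15)^0.35 = 597 K; P₂ = P₁(V₁/V₂)^n = 287 kPa.
W = (P₁V₁−P₂V₂)/(n−1) = (102×25.4−287×11.8)/0.35 = -2280 J.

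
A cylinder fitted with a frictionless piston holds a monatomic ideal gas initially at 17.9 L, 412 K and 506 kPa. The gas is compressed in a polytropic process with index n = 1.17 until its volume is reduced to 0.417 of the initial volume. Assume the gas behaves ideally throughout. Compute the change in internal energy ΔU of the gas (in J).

n = P₁V₁/(RT₁) = 506×17.9/(8.314×412) = 2.64 mol.
Polytropic n=1.17: T₂ = T₁(V₁/V₂)^(n−1) = 412×(2.40)^0.17 = 478 K; P₂ = P₁(V₁/V₂)^n = 1410 kPa.
For an ideal gas ΔU = nCvΔT with Cv = (3/2)R = 12.5 J/(mol·K).
ΔU = 2.64×12.5×(478−412) = 2180 J.

2180 J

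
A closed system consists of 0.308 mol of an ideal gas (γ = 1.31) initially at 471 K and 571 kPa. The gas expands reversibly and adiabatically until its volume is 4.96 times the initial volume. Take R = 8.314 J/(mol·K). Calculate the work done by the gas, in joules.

1520 J

V₁ = nRT₁/P₁ = 0.308×8.314×471/571 = 2.11 L.
Adiabatic: TV^(γ−1) = const ⇒ T₂ = 471×(0.202)^0.310 = 287 K; PV^γ = const ⇒ P₂ = 70.1 kPa.
ΔU = nCvΔT = 0.308×26.8×(287−471) = -1520 J.
Q = 0 for an adiabatic process, so W = −ΔU = 1520 J.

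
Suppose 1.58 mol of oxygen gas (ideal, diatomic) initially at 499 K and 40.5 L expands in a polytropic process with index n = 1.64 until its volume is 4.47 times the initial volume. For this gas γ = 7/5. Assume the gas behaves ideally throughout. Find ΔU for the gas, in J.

-10100 J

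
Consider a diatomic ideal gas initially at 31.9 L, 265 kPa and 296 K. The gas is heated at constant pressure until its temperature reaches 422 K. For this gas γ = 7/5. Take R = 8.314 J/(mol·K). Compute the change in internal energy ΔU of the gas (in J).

9000 J

n = P₁V₁/(RT₁) = 265×31.9/(8.314×296) = 3.44 mol.
Isobaric: P stays 265 kPa; V/T = const ⇒ T₂ = 422 K, V₂ = 45.5 L.
For an ideal gas ΔU = nCvΔT with Cv = (5/2)R = 20.8 J/(mol·K).
ΔU = 3.44×20.8×(422−296) = 9000 J.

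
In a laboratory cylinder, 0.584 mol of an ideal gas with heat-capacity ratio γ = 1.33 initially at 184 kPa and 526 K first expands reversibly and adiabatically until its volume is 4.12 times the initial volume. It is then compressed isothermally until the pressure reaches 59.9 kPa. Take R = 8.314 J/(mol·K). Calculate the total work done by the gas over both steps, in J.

1670 J

V₁ = nRT₁/P₁ = 0.584×8.314×526/184 = 13.9 L.
Step 1 — Adiabatic: TV^(γ−1) = const ⇒ T₂ = 526×(0.243)^0.330 = 330 K; PV^γ = const ⇒ P₂ = 28.0 kPa.
ΔU = nCvΔT = 0.584×25.2×(330−526) = -2890 J.
Q = 0 for an adiabatic process, so W = −ΔU = 2890 J.
State after step 1: P = 28.0 kPa, V = 57.2 L, T = 330 K.
Step 2 — Isothermal: T stays 330 K; PV = const ⇒ V₂ = 26.7 L, P₂ = 59.9 kPa.
ΔU = 0 (ideal gas, T constant).
W = nRT ln(V₂/V₁) = 0.584×8.314×330×ln(0.467) = -1220 J.
Q = ΔU + W = -1220 J.
Net over both steps: W = 1670 J, Q = -1220 J, ΔU = -2890 J.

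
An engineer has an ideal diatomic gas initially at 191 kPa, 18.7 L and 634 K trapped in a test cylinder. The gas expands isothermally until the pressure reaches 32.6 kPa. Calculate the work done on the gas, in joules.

-6310 J

n = P₁V₁/(RT₁) = 191×18.7/(8.314×634) = 0.678 mol.
Isothermal: T stays 634 K; PV = const ⇒ V₂ = 110 L, P₂ = 32.6 kPa.
W = nRT ln(V₂/V₁) = 0.678×8.314×634×ln(5.86) = 6310 J.
Work done on the gas = −W_by = -6310 J.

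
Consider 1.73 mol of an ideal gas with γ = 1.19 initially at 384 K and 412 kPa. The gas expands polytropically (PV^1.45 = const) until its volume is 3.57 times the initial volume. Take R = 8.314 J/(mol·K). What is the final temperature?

V₁ = nRT₁/P₁ = 1.73×8.314×384/412 = 13.4 L.
Polytropic n=1.45: T₂ = T₁(V₁/V₂)^(n−1) = 384×(0.280)^0.45 = 217 K; P₂ = P₁(V₁/V₂)^n = 65.1 kPa.

217 K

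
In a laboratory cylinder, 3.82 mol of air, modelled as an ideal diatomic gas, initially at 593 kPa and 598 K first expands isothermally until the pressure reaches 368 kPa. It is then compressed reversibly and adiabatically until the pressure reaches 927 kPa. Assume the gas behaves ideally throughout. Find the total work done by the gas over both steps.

-5280 J

V₁ = nRT₁/P₁ = 3.82×8.314×598/593 = 32.0 L.
Step 1 — Isothermal: T stays 598 K; PV = const ⇒ V₂ = 51.6 L, P₂ = 368 kPa.
ΔU = 0 (ideal gas, T constant).
W = nRT ln(V₂/V₁) = 3.82×8.314×598×ln(1.61) = 9060 J.
Q = ΔU + W = 9060 J.
State after step 1: P = 368 kPa, V = 51.6 L, T = 598 K.
Step 2 — Adiabatic: T₂/T₁ = (P₂/P₁)^((γ−1)/γ) ⇒ T₂ = 598×(2.52)^0.286 = 779 K; V₂ = 26.7 L.
ΔU = nCvΔT = 3.82×20.8×(779−598) = 14300 J.
Q = 0 for an adiabatic process, so W = −ΔU = -14300 J.
Net over both steps: W = -5280 J, Q = 9060 J, ΔU = 14300 J.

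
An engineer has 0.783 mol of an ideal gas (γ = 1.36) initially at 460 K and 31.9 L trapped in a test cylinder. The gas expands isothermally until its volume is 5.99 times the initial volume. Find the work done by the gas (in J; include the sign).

5360 J

P₁ = nRT₁/V₁ = 0.783×8.314×460/31.9 = 93.9 kPa.
Isothermal: T stays 460 K; PV = const ⇒ V₂ = 191 L, P₂ = 15.7 kPa.
W = nRT ln(V₂/V₁) = 0.783×8.314×460×ln(5.99) = 5360 J.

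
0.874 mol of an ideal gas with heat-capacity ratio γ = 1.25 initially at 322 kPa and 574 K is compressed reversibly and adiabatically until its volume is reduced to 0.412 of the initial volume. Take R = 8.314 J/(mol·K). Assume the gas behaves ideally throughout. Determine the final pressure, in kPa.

V₁ = nRT₁/P₁ = 0.874×8.314×574/322 = 13.0 L.
Adiabatic: TV^(γ−1) = const ⇒ T₂ = 574×(2.43)^0.250 = 716 K; PV^γ = const ⇒ P₂ = 976 kPa.

976 kPa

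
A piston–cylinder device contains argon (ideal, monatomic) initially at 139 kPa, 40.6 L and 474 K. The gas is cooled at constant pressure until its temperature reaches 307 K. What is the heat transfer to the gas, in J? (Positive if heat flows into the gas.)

n = P₁V₁/(RT₁) = 139×40.6/(8.314×474) = 1.43 mol.
Isobaric: P stays 139 kPa; V/T = const ⇒ T₂ = 307 K, V₂ = 26.3 L.
W = PΔV = 139×(26.3−40.6) kPa·L = -1990 J.
ΔU = nCvΔT = 1.43×12.5×(307−474) = -2980 J.
Q = ΔU + W = nCpΔT = -4970 J.

-4970 J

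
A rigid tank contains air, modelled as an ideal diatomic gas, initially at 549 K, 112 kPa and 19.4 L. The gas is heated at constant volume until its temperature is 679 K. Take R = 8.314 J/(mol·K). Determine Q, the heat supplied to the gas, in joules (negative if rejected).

1290 J

n = P₁V₁/(RT₁) = 112×19.4/(8.314×549) = 0.476 mol.
Isochoric: V stays 19.4 L; P/T = const ⇒ T₂ = 679 K, P₂ = 139 kPa.
W = 0 (no volume change).
ΔU = nCvΔT = 0.476×20.8×(679−549) = 1290 J.
Q = ΔU = 1290 J.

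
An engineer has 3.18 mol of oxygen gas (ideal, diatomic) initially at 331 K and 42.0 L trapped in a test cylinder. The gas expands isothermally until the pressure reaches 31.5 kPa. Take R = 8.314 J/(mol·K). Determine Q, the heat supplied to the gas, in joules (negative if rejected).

P₁ = nRT₁/V₁ = 3.18×8.314×331/42.0 = 208 kPa.
Isothermal: T stays 331 K; PV = const ⇒ V₂ = 278 L, P₂ = 31.5 kPa.
ΔU = 0 (ideal gas, T constant).
W = nRT ln(V₂/V₁) = 3.18×8.314×331×ln(6.61) = 16500 J.
Q = ΔU + W = 16500 J.

16500 J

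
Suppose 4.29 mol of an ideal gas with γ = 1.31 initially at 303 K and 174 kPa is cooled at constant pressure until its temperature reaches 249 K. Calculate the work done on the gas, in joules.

1930 J

V₁ = nRT₁/P₁ = 4.29×8.314×303/174 = 62.1 L.
Isobaric: P stays 174 kPa; V/T = const ⇒ T₂ = 249 K, V₂ = 51.0 L.
W = PΔV = 174×(51.0−62.1) kPa·L = -1930 J.
Work done on the gas = −W_by = 1930 J.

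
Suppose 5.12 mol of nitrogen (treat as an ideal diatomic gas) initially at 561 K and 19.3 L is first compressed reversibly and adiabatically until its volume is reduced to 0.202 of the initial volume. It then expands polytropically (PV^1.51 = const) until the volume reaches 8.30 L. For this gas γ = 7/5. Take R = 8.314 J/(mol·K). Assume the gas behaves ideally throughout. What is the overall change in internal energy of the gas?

17300 J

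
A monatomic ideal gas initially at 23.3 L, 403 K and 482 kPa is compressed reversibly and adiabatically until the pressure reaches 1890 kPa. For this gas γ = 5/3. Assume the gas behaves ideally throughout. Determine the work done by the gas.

n = P₁V₁/(RT₁) = 482×23.3/(8.314×403) = 3.35 mol.
Adiabatic: T₂/T₁ = (P₂/P₁)^((γ−1)/γ) ⇒ T₂ = 403×(3.92)^0.400 = 696 K; V₂ = 10.3 L.
ΔU = nCvΔT = 3.35×12.5×(696−403) = 12300 J.
Q = 0 for an adiabatic process, so W = −ΔU = -12300 J.

-12300 J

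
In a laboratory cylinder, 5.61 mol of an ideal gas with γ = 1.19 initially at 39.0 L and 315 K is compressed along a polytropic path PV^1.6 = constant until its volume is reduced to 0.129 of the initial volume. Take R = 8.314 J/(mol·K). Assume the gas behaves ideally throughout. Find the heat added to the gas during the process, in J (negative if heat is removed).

128000 J

P₁ = nRT₁/V₁ = 5.61×8.314×315/39.0 = 377 kPa.
Polytropic n=1.6: T₂ = T₁(V₁/V₂)^(n−1) = 315×(7.75)^0.60 = 1080 K; P₂ = P₁(V₁/V₂)^n = 9980 kPa.
W = (P₁V₁−P₂V₂)/(n−1) = (377×39.0−9980×5.03)/0.60 = -59200 J.
ΔU = nCvΔT = 5.61×43.8×(1080−315) = 187000 J.
Q = ΔU + W = 128000 J.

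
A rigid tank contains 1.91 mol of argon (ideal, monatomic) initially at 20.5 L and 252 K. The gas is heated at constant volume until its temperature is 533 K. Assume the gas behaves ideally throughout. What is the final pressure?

413 kPa

P₁ = nRT₁/V₁ = 1.91×8.314×252/20.5 = 195 kPa.
Isochoric: V stays 20.5 L; P/T = const ⇒ T₂ = 533 K, P₂ = 413 kPa.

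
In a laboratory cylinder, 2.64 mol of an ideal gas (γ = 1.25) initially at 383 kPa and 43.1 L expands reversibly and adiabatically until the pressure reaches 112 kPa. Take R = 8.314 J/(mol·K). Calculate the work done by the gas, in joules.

14400 J

T₁ = P₁V₁/(nR) = 383×43.1/(2.64×8.314) = 752 K.
Adiabatic: T₂/T₁ = (P₂/P₁)^((γ−1)/γ) ⇒ T₂ = 752×(0.292)^0.200 = 588 K; V₂ = 115 L.
ΔU = nCvΔT = 2.64×33.3×(588−752) = -14400 J.
Q = 0 for an adiabatic process, so W = −ΔU = 14400 J.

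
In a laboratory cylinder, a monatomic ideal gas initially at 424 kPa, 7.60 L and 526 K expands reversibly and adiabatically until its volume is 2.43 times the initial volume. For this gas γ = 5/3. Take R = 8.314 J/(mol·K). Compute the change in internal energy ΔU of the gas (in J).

n = P₁V₁/(RT₁) = 424×7.60/(8.314×526) = 0.737 mol.
Adiabatic: TV^(γ−1) = const ⇒ T₂ = 526×(0.412)^0.667 = 291 K; PV^γ = const ⇒ P₂ = 96.5 kPa.
For an ideal gas ΔU = nCvΔT with Cv = (3/2)R = 12.5 J/(mol·K).
ΔU = 0.737×12.5×(291−526) = -2160 J.

-2160 J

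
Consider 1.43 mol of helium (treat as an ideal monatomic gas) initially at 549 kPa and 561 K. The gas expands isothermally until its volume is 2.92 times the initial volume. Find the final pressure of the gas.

V₁ = nRT₁/P₁ = 1.43×8.314×561/549 = 12.1 L.
Isothermal: T stays 561 K; PV = const ⇒ V₂ = 35.5 L, P₂ = 188 kPa.

188 kPa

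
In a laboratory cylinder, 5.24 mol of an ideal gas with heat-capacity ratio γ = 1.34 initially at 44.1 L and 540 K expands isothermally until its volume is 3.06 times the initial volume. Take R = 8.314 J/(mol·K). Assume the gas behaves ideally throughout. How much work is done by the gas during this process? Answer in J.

26300 J

P₁ = nRT₁/V₁ = 5.24×8.314×540/44.1 = 533 kPa.
Isothermal: T stays 540 K; PV = const ⇒ V₂ = 135 L, P₂ = 174 kPa.
W = nRT ln(V₂/V₁) = 5.24×8.314×540×ln(3.06) = 26300 J.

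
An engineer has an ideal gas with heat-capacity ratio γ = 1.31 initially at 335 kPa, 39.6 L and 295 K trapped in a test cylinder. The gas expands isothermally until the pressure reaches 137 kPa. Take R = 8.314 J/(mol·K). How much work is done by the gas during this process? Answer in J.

11900 J

n = P₁V₁/(RT₁) = 335×39.6/(8.314×295) = 5.41 mol.
Isothermal: T stays 295 K; PV = const ⇒ V₂ = 96.8 L, P₂ = 137 kPa.
W = nRT ln(V₂/V₁) = 5.41×8.314×295×ln(2.45) = 11900 J.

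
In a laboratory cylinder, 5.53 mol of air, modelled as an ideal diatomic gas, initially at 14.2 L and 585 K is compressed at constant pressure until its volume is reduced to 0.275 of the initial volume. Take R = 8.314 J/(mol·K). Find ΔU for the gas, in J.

P₁ = nRT₁/V₁ = 5.53×8.314×585/14.2 = 1890 kPa.
Isobaric: P stays 1890 kPa; V/T = const ⇒ T₂ = 161 K, V₂ = 3.91 L.
For an ideal gas ΔU = nCvΔT with Cv = (5/2)R = 20.8 J/(mol·K).
ΔU = 5.53×20.8×(161−585) = -48700 J.

-48700 J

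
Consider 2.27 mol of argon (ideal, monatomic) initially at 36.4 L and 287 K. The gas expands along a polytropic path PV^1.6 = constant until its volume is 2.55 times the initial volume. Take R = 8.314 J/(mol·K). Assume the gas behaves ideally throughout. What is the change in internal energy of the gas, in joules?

P₁ = nRT₁/V₁ = 2.27×8.314×287/36.4 = 149 kPa.
Polytropic n=1.6: T₂ = T₁(V₁/V₂)^(n−1) = 287×(0.392)^0.60 = 164 K; P₂ = P₁(V₁/V₂)^n = 33.3 kPa.
For an ideal gas ΔU = nCvΔT with Cv = (3/2)R = 12.5 J/(mol·K).
ΔU = 2.27×12.5×(164−287) = -3490 J.

-3490 J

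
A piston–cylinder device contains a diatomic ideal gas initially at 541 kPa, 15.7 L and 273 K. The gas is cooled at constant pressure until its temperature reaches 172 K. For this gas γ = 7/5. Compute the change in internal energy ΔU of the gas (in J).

-7860 J

n = P₁V₁/(RT₁) = 541×15.7/(8.314×273) = 3.74 mol.
Isobaric: P stays 541 kPa; V/T = const ⇒ T₂ = 172 K, V₂ = 9.89 L.
For an ideal gas ΔU = nCvΔT with Cv = (5/2)R = 20.8 J/(mol·K).
ΔU = 3.74×20.8×(172−273) = -7860 J.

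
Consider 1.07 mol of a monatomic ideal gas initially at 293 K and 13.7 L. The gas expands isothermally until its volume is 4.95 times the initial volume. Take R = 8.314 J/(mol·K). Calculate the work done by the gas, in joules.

4170 J

P₁ = nRT₁/V₁ = 1.07×8.314×293/13.7 = 190 kPa.
Isothermal: T stays 293 K; PV = const ⇒ V₂ = 67.8 L, P₂ = 38.4 kPa.
W = nRT ln(V₂/V₁) = 1.07×8.314×293×ln(4.95) = 4170 J.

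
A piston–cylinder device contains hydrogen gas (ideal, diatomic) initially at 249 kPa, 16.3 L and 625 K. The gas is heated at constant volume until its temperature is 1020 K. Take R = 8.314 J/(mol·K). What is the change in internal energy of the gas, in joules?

6410 J

n = P₁V₁/(RT₁) = 249×16.3/(8.314×625) = 0.781 mol.
Isochoric: V stays 16.3 L; P/T = const ⇒ T₂ = 1020 K, P₂ = 406 kPa.
For an ideal gas ΔU = nCvΔT with Cv = (5/2)R = 20.8 J/(mol·K).
ΔU = 0.781×20.8×(1020−625) = 6410 J.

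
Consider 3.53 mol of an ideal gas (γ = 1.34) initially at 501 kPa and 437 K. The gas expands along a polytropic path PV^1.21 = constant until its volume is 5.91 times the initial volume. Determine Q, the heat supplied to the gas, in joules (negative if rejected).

7270 J

V₁ = nRT₁/P₁ = 3.53×8.314×437/501 = 25.6 L.
Polytropic n=1.21: T₂ = T₁(V₁/V₂)^(n−1) = 437×(0.169)^0.21 = 301 K; P₂ = P₁(V₁/V₂)^n = 58.4 kPa.
W = (P₁V₁−P₂V₂)/(n−1) = (501×25.6−58.4×151)/0.21 = 19000 J.
ΔU = nCvΔT = 3.53×24.5×(301−437) = -11700 J.
Q = ΔU + W = 7270 J.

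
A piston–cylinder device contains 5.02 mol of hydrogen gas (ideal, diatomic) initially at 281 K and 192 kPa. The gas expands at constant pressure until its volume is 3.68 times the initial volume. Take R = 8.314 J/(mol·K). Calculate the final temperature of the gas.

V₁ = nRT₁/P₁ = 5.02×8.314×281/192 = 61.1 L.
Isobaric: P stays 192 kPa; V/T = const ⇒ T₂ = 1030 K, V₂ = 225 L.

1030 K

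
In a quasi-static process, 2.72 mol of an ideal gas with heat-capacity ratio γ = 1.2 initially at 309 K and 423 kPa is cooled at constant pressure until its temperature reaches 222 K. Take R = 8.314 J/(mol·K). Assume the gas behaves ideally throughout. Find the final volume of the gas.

11.9 L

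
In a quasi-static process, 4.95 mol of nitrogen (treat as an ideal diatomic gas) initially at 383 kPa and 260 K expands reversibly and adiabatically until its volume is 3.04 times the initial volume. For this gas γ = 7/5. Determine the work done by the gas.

9600 J

V₁ = nRT₁/P₁ = 4.95×8.314×260/383 = 27.9 L.
Adiabatic: TV^(γ−1) = const ⇒ T₂ = 260×(0.329)^0.400 = 167 K; PV^γ = const ⇒ P₂ = 80.8 kPa.
ΔU = nCvΔT = 4.95×20.8×(167−260) = -9600 J.
Q = 0 for an adiabatic process, so W = −ΔU = 9600 J.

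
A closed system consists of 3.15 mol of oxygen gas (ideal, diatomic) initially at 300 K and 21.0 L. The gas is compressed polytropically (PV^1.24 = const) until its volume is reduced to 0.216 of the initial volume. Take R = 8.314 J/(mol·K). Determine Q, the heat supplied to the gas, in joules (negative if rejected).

P₁ = nRT₁/V₁ = 3.15×8.314×300/21.0 = 374 kPa.
Polytropic n=1.24: T₂ = T₁(V₁/V₂)^(n−1) = 300×(4.63)^0.24 = 433 K; P₂ = P₁(V₁/V₂)^n = 2500 kPa.
W = (P₁V₁−P₂V₂)/(n−1) = (374×21.0−2500×4.54)/0.24 = -14600 J.
ΔU = nCvΔT = 3.15×20.8×(433−300) = 8730 J.
Q = ΔU + W = -5820 J.

-5820 J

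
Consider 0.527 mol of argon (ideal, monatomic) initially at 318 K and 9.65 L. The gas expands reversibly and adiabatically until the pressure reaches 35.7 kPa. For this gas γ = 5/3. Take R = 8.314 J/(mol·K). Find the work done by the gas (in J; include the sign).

895 J

P₁ = nRT₁/V₁ = 0.527×8.314×318/9.65 = 144 kPa.
Adiabatic: T₂/T₁ = (P₂/P₁)^((γ−1)/γ) ⇒ T₂ = 318×(0.247)^0.400 = 182 K; V₂ = 22.3 L.
ΔU = nCvΔT = 0.527×12.5×(182−318) = -895 J.
Q = 0 for an adiabatic process, so W = −ΔU = 895 J.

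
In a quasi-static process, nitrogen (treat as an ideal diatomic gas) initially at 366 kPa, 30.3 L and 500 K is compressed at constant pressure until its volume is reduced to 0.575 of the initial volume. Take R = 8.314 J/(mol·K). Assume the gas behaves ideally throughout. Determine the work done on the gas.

n = P₁V₁/(RT₁) = 366×30.3/(8.314×500) = 2.67 mol.
Isobaric: P stays 366 kPa; V/T = const ⇒ T₂ = 288 K, V₂ = 17.4 L.
W = PΔV = 366×(17.4−30.3) kPa·L = -4710 J.
Work done on the gas = −W_by = 4710 J.

4710 J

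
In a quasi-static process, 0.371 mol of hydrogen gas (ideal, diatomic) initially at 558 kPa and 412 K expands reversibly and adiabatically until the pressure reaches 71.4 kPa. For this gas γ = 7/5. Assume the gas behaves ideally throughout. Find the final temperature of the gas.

229 K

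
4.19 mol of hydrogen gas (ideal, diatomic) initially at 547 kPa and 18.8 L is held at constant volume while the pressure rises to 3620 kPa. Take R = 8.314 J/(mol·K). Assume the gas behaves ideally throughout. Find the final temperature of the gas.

T₁ = P₁V₁/(nR) = 547×18.8/(4.19×8.314) = 295 K.
Isochoric: V stays 18.8 L; P/T = const ⇒ T₂ = 1950 K, P₂ = 3620 kPa.

1950 K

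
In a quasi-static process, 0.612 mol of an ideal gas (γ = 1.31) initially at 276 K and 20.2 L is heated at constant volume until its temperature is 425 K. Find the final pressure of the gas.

P₁ = nRT₁/V₁ = 0.612×8.314×276/20.2 = 69.5 kPa.
Isochoric: V stays 20.2 L; P/T = const ⇒ T₂ = 425 K, P₂ = 107 kPa.

107 kPa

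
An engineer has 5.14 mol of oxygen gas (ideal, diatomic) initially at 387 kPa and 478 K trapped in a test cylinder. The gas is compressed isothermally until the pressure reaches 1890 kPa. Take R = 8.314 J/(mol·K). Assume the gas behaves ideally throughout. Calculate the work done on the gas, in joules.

V₁ = nRT₁/P₁ = 5.14×8.314×478/387 = 52.8 L.
Isothermal: T stays 478 K; PV = const ⇒ V₂ = 10.8 L, P₂ = 1890 kPa.
W = nRT ln(V₂/V₁) = 5.14×8.314×478×ln(0.205) = -32400 J.
Work done on the gas = −W_by = 32400 J.

32400 J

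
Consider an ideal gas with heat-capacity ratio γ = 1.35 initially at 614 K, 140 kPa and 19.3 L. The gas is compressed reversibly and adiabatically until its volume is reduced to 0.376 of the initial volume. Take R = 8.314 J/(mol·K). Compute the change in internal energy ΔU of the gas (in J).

3150 J

n = P₁V₁/(RT₁) = 140×19.3/(8.314×614) = 0.529 mol.
Adiabatic: TV^(γ−1) = const ⇒ T₂ = 614×(2.66)^0.350 = 865 K; PV^γ = const ⇒ P₂ = 524 kPa.
For an ideal gas ΔU = nCvΔT with Cv = R/(γ−1) = 23.8 J/(mol·K).
ΔU = 0.529×23.8×(865−614) = 3150 J.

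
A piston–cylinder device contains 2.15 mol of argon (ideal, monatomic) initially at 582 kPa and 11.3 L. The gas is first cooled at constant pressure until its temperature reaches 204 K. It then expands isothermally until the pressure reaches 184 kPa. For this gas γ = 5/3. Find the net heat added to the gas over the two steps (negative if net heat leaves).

T₁ = P₁V₁/(nR) = 582×11.3/(2.15×8.314) = 368 K.
Step 1 — Isobaric: P stays 582 kPa; V/T = const ⇒ T₂ = 204 K, V₂ = 6.27 L.
W = PΔV = 582×(6.27−11.3) kPa·L = -2930 J.
ΔU = nCvΔT = 2.15×12.5×(204−368) = -4400 J.
Q = ΔU + W = nCpΔT = -7330 J.
State after step 1: P = 582 kPa, V = 6.27 L, T = 204 K.
Step 2 — Isothermal: T stays 204 K; PV = const ⇒ V₂ = 19.8 L, P₂ = 184 kPa.
ΔU = 0 (ideal gas, T constant).
W = nRT ln(V₂/V₁) = 2.15×8.314×204×ln(3.16) = 4200 J.
Q = ΔU + W = 4200 J.
Net over both steps: W = 1270 J, Q = -3130 J, ΔU = -4400 J.

-3130 J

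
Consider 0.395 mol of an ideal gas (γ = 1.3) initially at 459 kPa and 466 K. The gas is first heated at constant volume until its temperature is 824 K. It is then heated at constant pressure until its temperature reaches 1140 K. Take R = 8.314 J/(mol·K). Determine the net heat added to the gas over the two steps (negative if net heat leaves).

8420 J

V₁ = nRT₁/P₁ = 0.395×8.314×466/459 = 3.33 L.
Step 1 — Isochoric: V stays 3.33 L; P/T = const ⇒ T₂ = 824 K, P₂ = 812 kPa.
W = 0 (no volume change).
ΔU = nCvΔT = 0.395×27.7×(824−466) = 3920 J.
Q = ΔU = 3920 J.
State after step 1: P = 812 kPa, V = 3.33 L, T = 824 K.
Step 2 — Isobaric: P stays 812 kPa; V/T = const ⇒ T₂ = 1140 K, V₂ = 4.61 L.
W = PΔV = 812×(4.61−3.33) kPa·L = 1040 J.
ΔU = nCvΔT = 0.395×27.7×(1140−824) = 3460 J.
Q = ΔU + W = nCpΔT = 4500 J.
Net over both steps: W = 1040 J, Q = 8420 J, ΔU = 7380 J.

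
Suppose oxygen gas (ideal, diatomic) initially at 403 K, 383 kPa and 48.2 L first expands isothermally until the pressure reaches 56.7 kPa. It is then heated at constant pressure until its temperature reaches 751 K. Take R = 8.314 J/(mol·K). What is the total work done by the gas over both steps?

51200 J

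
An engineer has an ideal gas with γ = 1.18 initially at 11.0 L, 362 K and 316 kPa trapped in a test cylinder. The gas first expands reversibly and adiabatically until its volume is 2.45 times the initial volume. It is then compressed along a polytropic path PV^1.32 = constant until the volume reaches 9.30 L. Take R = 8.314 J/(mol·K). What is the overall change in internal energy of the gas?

n = P₁V₁/(RT₁) = 316×11.0/(8.314×362) = 1.15 mol.
Step 1 — Adiabatic: TV^(γ−1) = const ⇒ T₂ = 362×(0.408)^0.180 = 308 K; PV^γ = const ⇒ P₂ = 110 kPa.
ΔU = nCvΔT = 1.15×46.2×(308−362) = -2880 J.
Q = 0 for an adiabatic process, so W = −ΔU = 2880 J.
State after step 1: P = 110 kPa, V = 27.0 L, T = 308 K.
Step 2 — Polytropic n=1.32: T₂ = T₁(V₁/V₂)^(n−1) = 308×(2.90)^0.32 = 433 K; P₂ = P₁(V₁/V₂)^n = 447 kPa.
W = (P₁V₁−P₂V₂)/(n−1) = (110×27.0−447×9.30)/0.32 = -3750 J.
ΔU = nCvΔT = 1.15×46.2×(433−308) = 6670 J.
Q = ΔU + W = 2920 J.
Net over both steps: W = -873 J, Q = 2920 J, ΔU = 3790 J.

3790 J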